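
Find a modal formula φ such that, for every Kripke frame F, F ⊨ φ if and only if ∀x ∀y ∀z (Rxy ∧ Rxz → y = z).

This is partial functionality; the standard corresponding axiom is CD: ◇r → □r.
Suppose ◇r→□r is valid. Take Rxy, Rxz and set V(r)={y}. Then ◇r at x, so □r at x, so r at z, i.e. z=y.

◇r → □r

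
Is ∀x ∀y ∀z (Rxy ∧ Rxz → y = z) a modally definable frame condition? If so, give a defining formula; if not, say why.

The condition is partial functionality. A defining modal formula is ◇p → □p.
Suppose ◇p→□p is valid. Take Rxy, Rxz and set V(p)={y}. Then ◇p at x, so □p at x, so p at z, i.e. z=y.

Yes, by ◇p → □p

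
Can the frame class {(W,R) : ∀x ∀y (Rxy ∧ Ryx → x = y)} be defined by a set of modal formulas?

No

Modal frame validity is preserved under surjective bounded morphisms.
The 4-cycle (worlds s,t,u,v with s→t→u→v→s) is antisymmetric. Sending even-indexed worlds to • and odd-indexed worlds to ∘ is a surjective bounded morphism onto the two-world frame with •↔∘, which is not antisymmetric.
So the class is not modally definable.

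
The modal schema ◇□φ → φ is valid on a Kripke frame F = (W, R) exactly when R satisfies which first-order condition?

symmetry: ∀x ∀y (Rxy → Ryx)

Replacing φ by ¬φ and contraposing gives the equivalent schema φ → □◇φ.
Suppose φ→□◇φ is valid. Take Rxy and set V(φ)={x}. Then φ at x, so □◇φ at x, so ◇φ at y, so some z with Ryz has φ; z=x, i.e. Ryx.
Conversely, any frame satisfying ∀x ∀y (Rxy → Ryx) validates the schema.
So the correspondent is symmetry.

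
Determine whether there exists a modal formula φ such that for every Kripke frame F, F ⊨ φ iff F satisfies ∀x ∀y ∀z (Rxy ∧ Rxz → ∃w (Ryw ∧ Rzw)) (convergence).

Yes: it is convergence, defined by the .2 schema ◇□r → □◇r.
Suppose ◇□r→□◇r is valid. Take Rxy, Rxz and set V(r)={w : Ryw}. Then □r at y so ◇□r at x, so □◇r at x, so ◇r at z, giving w with Rzw and Ryw.

Yes, by ◇□r → □◇r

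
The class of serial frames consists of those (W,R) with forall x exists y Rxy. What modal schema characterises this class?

A defining formula is □s → ◇s (the D axiom).
Suppose □s→◇s is valid. At any x set V(s)=W. Then □s at x, so ◇s at x, so x has a successor.

□s → ◇s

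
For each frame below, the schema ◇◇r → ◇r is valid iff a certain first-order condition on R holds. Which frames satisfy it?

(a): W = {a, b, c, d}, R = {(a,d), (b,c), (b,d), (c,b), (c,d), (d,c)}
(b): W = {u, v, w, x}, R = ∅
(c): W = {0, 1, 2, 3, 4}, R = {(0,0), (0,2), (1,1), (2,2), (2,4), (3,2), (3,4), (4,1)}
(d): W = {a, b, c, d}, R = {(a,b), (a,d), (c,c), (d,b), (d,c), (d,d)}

The schema corresponds to transitivity: ∀x ∀y ∀z (Rxy ∧ Ryz → Rxz).
(a): fails — Rbc and Rcb but not Rbb.
(b): satisfies the condition.
(c): fails — R34 and R41 but not R31.
(d): fails — Rad and Rdc but not Rac.
Valid on: (b).

(b)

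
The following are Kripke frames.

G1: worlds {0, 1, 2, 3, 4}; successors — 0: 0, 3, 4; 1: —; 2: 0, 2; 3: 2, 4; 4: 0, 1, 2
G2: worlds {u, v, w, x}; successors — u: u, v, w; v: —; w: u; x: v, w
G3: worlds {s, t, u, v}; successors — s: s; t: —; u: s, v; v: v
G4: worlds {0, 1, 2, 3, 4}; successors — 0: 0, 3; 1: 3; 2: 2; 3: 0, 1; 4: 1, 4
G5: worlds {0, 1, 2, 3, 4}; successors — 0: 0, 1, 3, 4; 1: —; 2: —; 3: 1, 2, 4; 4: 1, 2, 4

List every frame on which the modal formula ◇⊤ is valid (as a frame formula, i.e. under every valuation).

G4

Frame correspondent (Sahlqvist): ∀x ∃y Rxy — i.e. seriality.
G1: fails — world 1 has no successor.
G2: fails — world v has no successor.
G3: fails — world t has no successor.
G4: ✓.
G5: fails — world 1 has no successor.
Valid on: G4.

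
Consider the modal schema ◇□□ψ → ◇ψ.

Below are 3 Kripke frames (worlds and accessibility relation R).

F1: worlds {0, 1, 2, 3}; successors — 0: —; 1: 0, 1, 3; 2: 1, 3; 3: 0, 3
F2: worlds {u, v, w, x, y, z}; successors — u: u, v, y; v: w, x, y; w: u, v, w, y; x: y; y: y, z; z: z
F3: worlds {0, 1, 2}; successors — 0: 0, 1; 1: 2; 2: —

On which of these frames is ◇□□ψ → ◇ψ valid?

F2

This is the axiom for a generalized confluence (Geach) condition; its first-order frame correspondent is ∀x ∀y (xRy → ∃w (yR²w ∧ xRw)).
F1: fails — 1R0 but no w with 0R²w and 1Rw.
F2: ✓.
F3: fails — 0R1 but no w with 1R²w and 0Rw.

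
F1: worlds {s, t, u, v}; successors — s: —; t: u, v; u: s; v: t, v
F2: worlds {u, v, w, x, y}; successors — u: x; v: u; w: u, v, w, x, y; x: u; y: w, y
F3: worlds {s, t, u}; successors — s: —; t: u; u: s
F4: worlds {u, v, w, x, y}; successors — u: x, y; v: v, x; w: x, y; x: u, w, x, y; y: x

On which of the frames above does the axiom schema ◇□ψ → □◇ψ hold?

F4

The schema corresponds to convergence: ∀x ∀y ∀z (Rxy ∧ Rxz → ∃w (Ryw ∧ Rzw)).
F1: fails — Rtv and Rtu but v and u have no common successor.
F2: fails — Rwu and Rwx but u and x have no common successor.
F3: fails — Rus and Rus but s and s have no common successor.
F4: ✓.
Valid on: F4.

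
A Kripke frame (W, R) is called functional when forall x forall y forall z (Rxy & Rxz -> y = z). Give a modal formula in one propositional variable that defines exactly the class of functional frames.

◇p → □p

This is partial functionality; the standard corresponding axiom is CD: ◇p → □p.
Suppose ◇p→□p is valid. Take Rxy, Rxz and set V(p)={y}. Then ◇p at x, so □p at x, so p at z, i.e. z=y.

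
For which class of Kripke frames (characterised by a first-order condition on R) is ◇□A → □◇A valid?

convergence: ∀x ∀y ∀z (Rxy ∧ Rxz → ∃w (Ryw ∧ Rzw))

This schema is the .2 axiom.
It corresponds to convergence: ∀x ∀y ∀z (Rxy ∧ Rxz → ∃w (Ryw ∧ Rzw)).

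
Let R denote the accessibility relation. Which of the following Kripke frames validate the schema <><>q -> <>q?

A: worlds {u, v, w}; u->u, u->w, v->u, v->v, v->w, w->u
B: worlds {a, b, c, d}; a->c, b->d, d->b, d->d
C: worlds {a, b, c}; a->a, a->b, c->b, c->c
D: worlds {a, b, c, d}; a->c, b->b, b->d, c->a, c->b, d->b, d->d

Frame correspondent (Sahlqvist): forall x forall y forall z (Rxy & Ryz -> Rxz) — i.e. transitivity.
A: fails — Rwu and Ruw but not Rww.
B: fails — Rbd and Rdb but not Rbb.
C: condition met.
D: fails — Rcb and Rbd but not Rcd.

C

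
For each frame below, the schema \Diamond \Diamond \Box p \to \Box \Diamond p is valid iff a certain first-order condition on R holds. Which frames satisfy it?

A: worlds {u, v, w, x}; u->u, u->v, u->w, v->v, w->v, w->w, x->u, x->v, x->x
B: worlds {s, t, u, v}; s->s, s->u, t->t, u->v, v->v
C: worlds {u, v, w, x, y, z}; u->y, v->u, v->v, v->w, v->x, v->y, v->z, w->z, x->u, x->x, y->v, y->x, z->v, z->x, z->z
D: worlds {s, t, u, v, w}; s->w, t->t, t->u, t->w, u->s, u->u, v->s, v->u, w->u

A

Frame correspondent (Sahlqvist): \forall x \forall y \forall z ((x R^2 y \wedge xRz) \to \exists w (yRw \wedge zRw)) — i.e. a generalized confluence (Geach) condition.
A: condition met.
B: fails — sR²s, sRu but no w with sRw and uRw.
C: fails — vR²u, vRw but no t with uRt and wRt.
D: fails — tR²s, tRu but no w* with sRw* and uRw*.
Valid on: A.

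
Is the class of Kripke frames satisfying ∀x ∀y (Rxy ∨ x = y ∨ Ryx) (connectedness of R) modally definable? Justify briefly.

No — not modally definable

If a class were modally definable it would be closed under disjoint unions (Goldblatt–Thomason).
Take 3 disjoint single-world reflexive frames: each is trivially connected, but their disjoint union has 3 worlds with no edge between distinct components, so it is not connected.
So no modal formula (or set of formulas) defines exactly the connected frames.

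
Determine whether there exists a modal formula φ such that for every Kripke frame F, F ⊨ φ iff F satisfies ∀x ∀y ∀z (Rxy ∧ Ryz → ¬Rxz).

Not definable by any modal formula

Any modally definable frame class is closed under surjective bounded morphisms.
The 7-cycle (worlds a,b,c,d,e,f,g with a→b→c→d→e→f→g→a) is intransitive. Mapping every world to a single reflexive point • is a surjective bounded morphism; the reflexive point is not intransitive (R••∧R•• but R••).
So the class is not modally definable.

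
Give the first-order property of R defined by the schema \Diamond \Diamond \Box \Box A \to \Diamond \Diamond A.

\forall x \forall y (x R^2 y \to \exists w (y R^2 w \wedge x R^2 w))

This is a Sahlqvist (Geach-type) schema ◇^2□^2A → □^0◇^2A.
First-order correspondent: \forall x \forall y (x R^2 y \to \exists w (y R^2 w \wedge x R^2 w)).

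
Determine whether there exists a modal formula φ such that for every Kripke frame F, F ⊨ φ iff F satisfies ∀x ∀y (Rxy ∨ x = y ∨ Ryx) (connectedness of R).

Modal frame validity is preserved under disjoint unions.
Take 3 disjoint single-world reflexive frames: each is trivially connected, but their disjoint union has 3 worlds with no edge between distinct components, so it is not connected.
Hence connectedness of R is not modally definable.

Not definable by any modal formula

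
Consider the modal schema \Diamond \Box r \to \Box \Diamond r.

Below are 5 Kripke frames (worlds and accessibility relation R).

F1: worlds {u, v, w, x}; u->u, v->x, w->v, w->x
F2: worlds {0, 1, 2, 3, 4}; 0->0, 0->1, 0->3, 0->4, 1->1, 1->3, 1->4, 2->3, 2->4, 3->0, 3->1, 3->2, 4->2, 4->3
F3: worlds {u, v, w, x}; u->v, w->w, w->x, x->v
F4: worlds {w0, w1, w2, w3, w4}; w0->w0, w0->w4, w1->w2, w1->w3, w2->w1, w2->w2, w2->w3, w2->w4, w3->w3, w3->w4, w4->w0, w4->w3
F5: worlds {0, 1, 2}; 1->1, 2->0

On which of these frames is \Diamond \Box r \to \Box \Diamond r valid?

F4

The schema corresponds to convergence: \forall x \forall y \forall z (Rxy \wedge Rxz \to \exists w (Ryw \wedge Rzw)).
F1: fails — Rvx and Rvx but x and x have no common successor.
F2: fails — R43 and R42 but 3 and 2 have no common successor.
F3: fails — Ruv and Ruv but v and v have no common successor.
F4: condition met.
F5: fails — R20 and R20 but 0 and 0 have no common successor.
Valid on: F4.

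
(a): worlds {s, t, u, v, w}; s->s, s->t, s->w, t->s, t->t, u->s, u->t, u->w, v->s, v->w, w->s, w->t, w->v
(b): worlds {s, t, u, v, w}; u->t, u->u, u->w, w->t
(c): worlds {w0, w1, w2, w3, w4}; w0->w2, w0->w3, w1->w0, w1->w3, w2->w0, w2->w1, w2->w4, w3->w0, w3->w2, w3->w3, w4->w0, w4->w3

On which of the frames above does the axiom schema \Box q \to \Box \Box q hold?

The schema corresponds to transitivity: \forall x \forall y \forall z (Rxy \wedge Ryz \to Rxz).
(a): fails — Ruw and Rwv but not Ruv.
(b): condition met.
(c): fails — Rw1w0 and Rw0w2 but not Rw1w2.

(b)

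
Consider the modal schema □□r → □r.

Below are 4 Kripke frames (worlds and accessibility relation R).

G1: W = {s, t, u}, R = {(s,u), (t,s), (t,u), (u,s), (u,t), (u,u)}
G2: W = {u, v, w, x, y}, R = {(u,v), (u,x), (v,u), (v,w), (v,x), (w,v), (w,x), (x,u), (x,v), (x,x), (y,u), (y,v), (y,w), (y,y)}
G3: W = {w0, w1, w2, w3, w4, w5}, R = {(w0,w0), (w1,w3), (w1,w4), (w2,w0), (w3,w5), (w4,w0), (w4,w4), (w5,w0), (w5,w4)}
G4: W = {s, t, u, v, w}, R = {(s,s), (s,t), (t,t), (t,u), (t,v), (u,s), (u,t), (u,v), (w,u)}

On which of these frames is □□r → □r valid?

G1

The schema corresponds to density: ∀x ∀y (Rxy → ∃z (Rxz ∧ Rzy)).
G1: satisfies the condition.
G2: fails — Rvw but no z with Rvz and Rzw.
G3: fails — Rw3w5 but no z with Rw3z and Rzw5.
G4: fails — Rwu but no z with Rwz and Rzu.
Valid on: G1.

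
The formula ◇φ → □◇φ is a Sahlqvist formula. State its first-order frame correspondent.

Suppose ◇φ→□◇φ is valid. Take Rxy, Rxz and set V(φ)={y}. Then ◇φ at x, so □◇φ at x, so ◇φ at z, so some w with Rzw has φ; w=y, i.e. Rzy. By symmetry of the argument, Ryz.
The converse is a direct semantic check.
Frame condition: ∀x ∀y ∀z (Rxy ∧ Rxz → Ryz).

The Euclidean property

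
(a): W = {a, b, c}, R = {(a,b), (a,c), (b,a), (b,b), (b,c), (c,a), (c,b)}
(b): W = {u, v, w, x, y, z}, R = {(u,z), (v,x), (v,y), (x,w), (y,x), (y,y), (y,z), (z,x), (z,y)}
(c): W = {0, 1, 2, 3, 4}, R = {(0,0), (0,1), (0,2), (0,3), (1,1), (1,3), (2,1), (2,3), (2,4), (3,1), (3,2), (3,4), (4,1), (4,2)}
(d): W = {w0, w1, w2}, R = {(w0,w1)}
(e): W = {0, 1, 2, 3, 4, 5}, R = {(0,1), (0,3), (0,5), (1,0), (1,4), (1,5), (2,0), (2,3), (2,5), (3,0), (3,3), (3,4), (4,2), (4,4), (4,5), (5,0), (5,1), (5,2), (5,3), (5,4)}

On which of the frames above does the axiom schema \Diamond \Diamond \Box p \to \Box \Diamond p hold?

Frame correspondent (Sahlqvist): \forall x \forall y \forall z ((x R^2 y \wedge xRz) \to \exists w (yRw \wedge zRw)) — i.e. a generalized confluence (Geach) condition.
(a): ✓.
(b): fails — uR²x, uRz but no t with xRt and zRt.
(c): ✓.
(d): ✓.
(e): ✓.
Valid on: (a), (c), (d), (e).

(a), (c), (d), (e)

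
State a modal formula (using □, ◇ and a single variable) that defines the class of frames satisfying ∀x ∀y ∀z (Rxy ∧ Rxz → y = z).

◇p → □p

This is partial functionality; the standard corresponding axiom is CD: ◇p → □p.
Suppose ◇p→□p is valid. Take Rxy, Rxz and set V(p)={y}. Then ◇p at x, so □p at x, so p at z, i.e. z=y.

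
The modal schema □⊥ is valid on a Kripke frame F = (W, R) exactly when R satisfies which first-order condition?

emptiness of R

This schema is the Ver axiom.
It corresponds to emptiness of R: ∀x ∀y ¬Rxy.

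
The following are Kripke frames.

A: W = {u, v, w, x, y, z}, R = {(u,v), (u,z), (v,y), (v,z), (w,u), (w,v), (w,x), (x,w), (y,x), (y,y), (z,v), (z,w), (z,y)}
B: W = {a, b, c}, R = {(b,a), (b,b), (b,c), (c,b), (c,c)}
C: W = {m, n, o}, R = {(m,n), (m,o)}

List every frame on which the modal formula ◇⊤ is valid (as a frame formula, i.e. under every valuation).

A

This is the axiom for seriality; its first-order frame correspondent is ∀x ∃y Rxy.
A: ✓.
B: fails — world a has no successor.
C: fails — world n has no successor.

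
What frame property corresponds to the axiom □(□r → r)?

Shift-reflexivity

This schema is the T□ axiom.
It corresponds to shift-reflexivity: ∀x ∀y (Rxy → Ryy).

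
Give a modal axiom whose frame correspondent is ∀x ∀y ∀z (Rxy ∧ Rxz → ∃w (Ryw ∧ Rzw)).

This is convergence; the standard corresponding axiom is .2: ◇□r → □◇r.
Suppose ◇□r→□◇r is valid. Take Rxy, Rxz and set V(r)={w : Ryw}. Then □r at y so ◇□r at x, so □◇r at x, so ◇r at z, giving w with Rzw and Ryw.

◇□r → □◇r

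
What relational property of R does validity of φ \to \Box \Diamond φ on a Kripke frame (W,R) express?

Suppose φ→□◇φ is valid. Take Rxy and set V(φ)={x}. Then φ at x, so □◇φ at x, so ◇φ at y, so some z with Ryz has φ; z=x, i.e. Ryx.

symmetry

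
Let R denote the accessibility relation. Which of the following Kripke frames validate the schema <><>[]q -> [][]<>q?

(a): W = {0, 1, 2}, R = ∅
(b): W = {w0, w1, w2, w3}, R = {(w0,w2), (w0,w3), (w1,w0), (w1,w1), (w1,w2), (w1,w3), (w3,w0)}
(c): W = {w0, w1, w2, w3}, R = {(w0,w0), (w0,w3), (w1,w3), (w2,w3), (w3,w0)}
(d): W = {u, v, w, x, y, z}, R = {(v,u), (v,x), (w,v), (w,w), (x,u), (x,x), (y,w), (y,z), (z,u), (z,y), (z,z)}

(a), (c)

Frame correspondent (Sahlqvist): forall x forall y forall z ((x R^2 y & x R^2 z) -> exists w (yRw & zRw)) — i.e. a generalized confluence (Geach) condition.
(a): ✓.
(b): fails — w1R²w0, w1R²w2 but no w with w0Rw and w2Rw.
(c): ✓.
(d): fails — vR²u, vR²u but no t with uRt and uRt.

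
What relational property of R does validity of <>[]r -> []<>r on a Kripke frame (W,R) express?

convergence: forall x forall y forall z (Rxy & Rxz -> exists w (Ryw & Rzw))

Suppose ◇□r→□◇r is valid. Take Rxy, Rxz and set V(r)={w : Ryw}. Then □r at y so ◇□r at x, so □◇r at x, so ◇r at z, giving w with Rzw and Ryw.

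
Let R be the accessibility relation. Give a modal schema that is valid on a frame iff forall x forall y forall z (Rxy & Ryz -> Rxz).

This is transitivity; the standard corresponding axiom is 4: □r → □□r.

□r → □□r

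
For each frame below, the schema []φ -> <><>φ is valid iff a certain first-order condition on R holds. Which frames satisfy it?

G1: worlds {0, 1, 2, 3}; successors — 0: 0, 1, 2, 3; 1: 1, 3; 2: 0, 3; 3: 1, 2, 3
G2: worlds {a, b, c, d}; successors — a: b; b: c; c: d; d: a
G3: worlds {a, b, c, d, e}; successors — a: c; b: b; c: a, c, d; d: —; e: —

Frame correspondent (Sahlqvist): forall x exists w (xRw & x R^2 w) — i.e. a generalized confluence (Geach) condition.
G1: satisfies the condition.
G2: fails — at a but no w with aRw and aR²w.
G3: fails — at d but no w with dRw and dR²w.
Valid on: G1.

G1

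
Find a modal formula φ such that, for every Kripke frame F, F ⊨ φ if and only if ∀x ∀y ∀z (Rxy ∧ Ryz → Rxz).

This is transitivity; the standard corresponding axiom is 4: □r → □□r.
Suppose □r→□□r is valid. Take Rxy, Ryz and set V(r)={w : Rxw}. Then □r at x, so □□r at x, so □r at y, so r at z, i.e. Rxz.

□r → □□r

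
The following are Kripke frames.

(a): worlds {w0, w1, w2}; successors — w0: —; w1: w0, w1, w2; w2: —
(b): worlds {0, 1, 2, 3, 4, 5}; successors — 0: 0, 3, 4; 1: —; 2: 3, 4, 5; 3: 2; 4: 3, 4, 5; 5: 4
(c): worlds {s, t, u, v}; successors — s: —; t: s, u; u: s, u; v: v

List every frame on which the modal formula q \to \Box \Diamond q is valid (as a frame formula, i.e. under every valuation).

The schema corresponds to symmetry: \forall x \forall y (Rxy \to Ryx).
(a): fails — Rw1w2 but not Rw2w1.
(b): fails — R25 but not R52.
(c): fails — Rus but not Rsu.

none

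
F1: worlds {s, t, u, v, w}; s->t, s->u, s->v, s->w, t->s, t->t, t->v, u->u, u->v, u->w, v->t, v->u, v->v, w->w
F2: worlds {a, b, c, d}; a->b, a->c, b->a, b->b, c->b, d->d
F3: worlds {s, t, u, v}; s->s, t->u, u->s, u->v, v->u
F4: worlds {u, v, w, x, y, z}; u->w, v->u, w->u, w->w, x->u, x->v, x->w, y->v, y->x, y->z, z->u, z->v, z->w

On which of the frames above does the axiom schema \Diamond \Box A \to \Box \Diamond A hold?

F2

Frame correspondent (Sahlqvist): \forall x \forall y \forall z (Rxy \wedge Rxz \to \exists w (Ryw \wedge Rzw)) — i.e. convergence.
F1: fails — Rsv and Rsw but v and w have no common successor.
F2: ✓.
F3: fails — Ruv and Rus but v and s have no common successor.
F4: fails — Rxu and Rxv but u and v have no common successor.
Valid on: F2.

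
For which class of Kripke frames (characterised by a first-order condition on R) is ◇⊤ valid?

◇⊤ holds at w iff w has a successor, so frame-validity of ◇⊤ is exactly seriality. Equivalently via □r → ◇r:
Suppose □r→◇r is valid. At any x set V(r)=W. Then □r at x, so ◇r at x, so x has a successor.

seriality: ∀x ∃y Rxy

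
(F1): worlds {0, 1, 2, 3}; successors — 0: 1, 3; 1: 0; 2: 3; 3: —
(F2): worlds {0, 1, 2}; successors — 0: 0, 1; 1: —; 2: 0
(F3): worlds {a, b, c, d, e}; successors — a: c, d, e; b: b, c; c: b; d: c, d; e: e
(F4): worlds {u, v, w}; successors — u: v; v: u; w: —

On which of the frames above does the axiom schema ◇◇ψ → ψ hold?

(F4)

This is the axiom for a generalized confluence (Geach) condition; its first-order frame correspondent is ∀x ∀y (xR²y → ∃w (y = w ∧ x = w)).
(F1): fails — 1R²3 but 3 ≠ 1.
(F2): fails — 0R²1 but 1 ≠ 0.
(F3): fails — aR²b but b ≠ a.
(F4): holds.
Valid on: (F4).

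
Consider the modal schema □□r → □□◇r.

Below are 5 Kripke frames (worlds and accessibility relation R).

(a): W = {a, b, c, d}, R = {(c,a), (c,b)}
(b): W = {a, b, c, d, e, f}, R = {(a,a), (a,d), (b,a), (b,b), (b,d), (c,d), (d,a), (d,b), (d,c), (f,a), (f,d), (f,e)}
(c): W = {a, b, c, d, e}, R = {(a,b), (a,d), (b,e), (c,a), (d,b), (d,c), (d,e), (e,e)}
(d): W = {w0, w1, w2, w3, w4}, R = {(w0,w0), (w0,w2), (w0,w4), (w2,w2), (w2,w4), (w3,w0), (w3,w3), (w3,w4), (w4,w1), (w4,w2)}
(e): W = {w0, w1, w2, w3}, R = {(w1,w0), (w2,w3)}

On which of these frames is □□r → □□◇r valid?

The schema corresponds to a generalized confluence (Geach) condition: ∀x ∀z (xR²z → ∃w (xR²w ∧ zRw)).
(a): ✓.
(b): fails — cR²c but no w with cR²w and cRw.
(c): fails — aR²c but no w with aR²w and cRw.
(d): fails — w0R²w1 but no w with w0R²w and w1Rw.
(e): ✓.
Valid on: (a), (e).

(a), (e)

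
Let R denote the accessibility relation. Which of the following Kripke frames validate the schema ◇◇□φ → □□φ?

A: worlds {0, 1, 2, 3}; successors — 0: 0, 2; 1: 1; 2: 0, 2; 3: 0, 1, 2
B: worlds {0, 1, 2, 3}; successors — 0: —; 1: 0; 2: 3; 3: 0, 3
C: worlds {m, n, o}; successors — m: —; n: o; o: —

Frame correspondent (Sahlqvist): ∀x ∀y ∀z ((xR²y ∧ xR²z) → ∃w (yRw ∧ z = w)) — i.e. a generalized confluence (Geach) condition.
A: fails — 3R²0, 3R²1 but no w with 0Rw and 1=w.
B: fails — 2R²0, 2R²0 but no w with 0Rw and 0=w.
C: holds.
Valid on: C.

C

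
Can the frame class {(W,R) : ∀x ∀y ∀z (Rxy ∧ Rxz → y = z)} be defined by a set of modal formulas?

Yes: it is partial functionality, defined by the CD schema ◇q → □q.
Suppose ◇q→□q is valid. Take Rxy, Rxz and set V(q)={y}. Then ◇q at x, so □q at x, so q at z, i.e. z=y.

Yes — defined by ◇q → □q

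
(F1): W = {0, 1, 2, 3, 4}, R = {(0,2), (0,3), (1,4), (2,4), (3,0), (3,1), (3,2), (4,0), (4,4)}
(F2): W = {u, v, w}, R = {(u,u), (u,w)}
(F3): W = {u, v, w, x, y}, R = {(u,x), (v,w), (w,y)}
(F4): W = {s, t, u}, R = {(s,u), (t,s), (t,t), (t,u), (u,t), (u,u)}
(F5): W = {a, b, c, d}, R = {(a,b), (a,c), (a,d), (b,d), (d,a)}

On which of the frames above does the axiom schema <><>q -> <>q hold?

This is the axiom for transitivity; its first-order frame correspondent is forall x forall y forall z (Rxy & Ryz -> Rxz).
(F1): fails — R32 and R24 but not R34.
(F2): condition met.
(F3): fails — Rvw and Rwy but not Rvy.
(F4): fails — Rut and Rts but not Rus.
(F5): fails — Rad and Rda but not Raa.

(F2)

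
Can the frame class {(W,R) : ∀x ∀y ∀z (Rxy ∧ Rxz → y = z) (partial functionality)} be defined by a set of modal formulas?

Yes — defined by ◇r → □r

This is a Sahlqvist condition; the CD axiom ◇r → □r defines it.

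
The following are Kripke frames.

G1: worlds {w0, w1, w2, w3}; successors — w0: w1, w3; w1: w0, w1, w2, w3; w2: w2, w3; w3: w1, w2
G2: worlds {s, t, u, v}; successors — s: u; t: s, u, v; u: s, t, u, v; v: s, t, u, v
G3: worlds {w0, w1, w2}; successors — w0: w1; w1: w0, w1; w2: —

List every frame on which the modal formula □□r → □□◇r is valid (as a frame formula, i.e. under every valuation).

G1, G2, G3

This is the axiom for a generalized confluence (Geach) condition; its first-order frame correspondent is ∀x ∀z (xR²z → ∃w (xR²w ∧ zRw)).
G1: holds.
G2: holds.
G3: holds.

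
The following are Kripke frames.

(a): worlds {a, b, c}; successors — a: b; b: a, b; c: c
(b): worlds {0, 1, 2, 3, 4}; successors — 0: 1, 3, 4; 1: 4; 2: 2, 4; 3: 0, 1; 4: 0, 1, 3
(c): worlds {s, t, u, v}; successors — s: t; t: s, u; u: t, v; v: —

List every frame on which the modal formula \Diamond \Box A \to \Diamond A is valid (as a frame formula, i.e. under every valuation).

Frame correspondent (Sahlqvist): \forall x \forall y (xRy \to \exists w (yRw \wedge xRw)) — i.e. a generalized confluence (Geach) condition.
(a): ✓.
(b): fails — 1R4 but no w with 4Rw and 1Rw.
(c): fails — sRt but no w with tRw and sRw.
Valid on: (a).

(a)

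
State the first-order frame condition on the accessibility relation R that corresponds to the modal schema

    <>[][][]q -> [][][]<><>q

forall x forall y forall z ((xRy & x R^3 z) -> exists w (y R^3 w & z R^2 w))

This is a Sahlqvist (Geach-type) schema ◇^1□^3q → □^3◇^2q.
First-order correspondent: forall x forall y forall z ((xRy & x R^3 z) -> exists w (y R^3 w & z R^2 w)).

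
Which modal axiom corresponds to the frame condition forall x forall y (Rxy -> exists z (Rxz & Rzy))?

This is density; the standard corresponding axiom is C4: □□p → □p.
Suppose □□p→□p is valid. Take Rxy and set V(p)={w : xR²w}. Then □□p at x, so □p at x, so p at y, i.e. ∃z(Rxz∧Rzy).

□□p → □p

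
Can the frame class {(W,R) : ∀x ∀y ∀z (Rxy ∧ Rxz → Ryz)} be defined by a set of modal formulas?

Yes — defined by ◇r → □◇r

Yes: it is the Euclidean property, defined by the 5 schema ◇r → □◇r.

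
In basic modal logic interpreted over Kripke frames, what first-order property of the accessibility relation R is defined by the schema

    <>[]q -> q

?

Replacing q by ¬q and contraposing gives the equivalent schema q → □◇q.
Suppose q→□◇q is valid. Take Rxy and set V(q)={x}. Then q at x, so □◇q at x, so ◇q at y, so some z with Ryz has q; z=x, i.e. Ryx.
Conversely, on a frame with symmetry the schema holds at every world under every valuation.
So the correspondent is symmetry.

symmetry: forall x forall y (Rxy -> Ryx)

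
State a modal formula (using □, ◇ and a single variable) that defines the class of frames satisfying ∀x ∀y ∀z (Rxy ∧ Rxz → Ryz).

◇q → □◇q

A defining formula is ◇q → □◇q (the 5 axiom).
Suppose ◇q→□◇q is valid. Take Rxy, Rxz and set V(q)={y}. Then ◇q at x, so □◇q at x, so ◇q at z, so some w with Rzw has q; w=y, i.e. Rzy. By symmetry of the argument, Ryz.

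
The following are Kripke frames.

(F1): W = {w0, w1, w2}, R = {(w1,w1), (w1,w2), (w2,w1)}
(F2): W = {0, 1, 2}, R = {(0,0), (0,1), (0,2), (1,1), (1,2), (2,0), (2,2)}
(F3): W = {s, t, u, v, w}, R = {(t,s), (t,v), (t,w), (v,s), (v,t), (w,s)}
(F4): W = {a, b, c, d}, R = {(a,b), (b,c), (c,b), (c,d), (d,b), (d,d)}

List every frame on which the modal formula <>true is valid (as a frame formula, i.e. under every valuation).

(F2), (F4)

This is the axiom for seriality; its first-order frame correspondent is forall x exists y Rxy.
(F1): fails — world w0 has no successor.
(F2): holds.
(F3): fails — world s has no successor.
(F4): holds.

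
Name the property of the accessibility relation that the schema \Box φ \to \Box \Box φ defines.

transitivity: \forall x \forall y \forall z (Rxy \wedge Ryz \to Rxz)

This is the 4 axiom.
Its frame correspondent is transitivity — \forall x \forall y \forall z (Rxy \wedge Ryz \to Rxz).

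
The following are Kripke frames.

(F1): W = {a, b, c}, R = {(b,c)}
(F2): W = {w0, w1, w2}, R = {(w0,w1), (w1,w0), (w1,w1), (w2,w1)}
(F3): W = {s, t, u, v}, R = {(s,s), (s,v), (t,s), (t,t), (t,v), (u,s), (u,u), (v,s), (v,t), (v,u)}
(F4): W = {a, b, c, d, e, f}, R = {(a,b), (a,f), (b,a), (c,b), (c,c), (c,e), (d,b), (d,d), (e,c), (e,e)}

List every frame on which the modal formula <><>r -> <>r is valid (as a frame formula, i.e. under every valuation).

Frame correspondent (Sahlqvist): forall x forall y (x R^2 y -> exists w (y = w & xRw)) — i.e. a generalized confluence (Geach) condition.
(F1): satisfies the condition.
(F2): fails — w0R²w0 but no w with w0=w and w0Rw.
(F3): fails — sR²t but no w with t=w and sRw.
(F4): fails — aR²a but no w with a=w and aRw.

(F1)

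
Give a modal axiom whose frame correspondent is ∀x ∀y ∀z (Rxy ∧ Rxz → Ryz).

A defining formula is ◇q → □◇q (the 5 axiom).
Suppose ◇q→□◇q is valid. Take Rxy, Rxz and set V(q)={y}. Then ◇q at x, so □◇q at x, so ◇q at z, so some w with Rzw has q; w=y, i.e. Rzy. By symmetry of the argument, Ryz.

◇q → □◇q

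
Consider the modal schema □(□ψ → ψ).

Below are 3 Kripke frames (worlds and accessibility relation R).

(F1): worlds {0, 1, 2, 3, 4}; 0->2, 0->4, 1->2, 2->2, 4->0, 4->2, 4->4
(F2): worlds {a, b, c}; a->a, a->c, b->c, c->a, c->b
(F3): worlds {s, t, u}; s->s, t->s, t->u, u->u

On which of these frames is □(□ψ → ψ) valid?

The schema corresponds to shift-reflexivity: ∀x ∀y (Rxy → Ryy).
(F1): fails — R40 but not R00.
(F2): fails — Rbc but not Rcc.
(F3): holds.

(F3)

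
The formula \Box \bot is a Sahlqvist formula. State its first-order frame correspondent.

□⊥ is valid iff no world has any successor (otherwise □⊥ fails at any world with one).

Emptiness of R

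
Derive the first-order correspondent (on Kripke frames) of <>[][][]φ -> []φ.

forall x forall y forall z ((xRy & xRz) -> exists w (y R^3 w & z = w))

This is a Sahlqvist (Geach-type) schema ◇^1□^3φ → □^1◇^0φ.
Minimal-valuation argument: fix x; take any y with xR^1y and any z with xR^1z. Set V(φ) to the set of worlds R-reachable from y in exactly 3 steps. Then □^3φ holds at y, so the antecedent holds at x; validity forces ◇^0φ at z, giving a w with zR^0w and yR^3w.
First-order correspondent: forall x forall y forall z ((xRy & xRz) -> exists w (y R^3 w & z = w)).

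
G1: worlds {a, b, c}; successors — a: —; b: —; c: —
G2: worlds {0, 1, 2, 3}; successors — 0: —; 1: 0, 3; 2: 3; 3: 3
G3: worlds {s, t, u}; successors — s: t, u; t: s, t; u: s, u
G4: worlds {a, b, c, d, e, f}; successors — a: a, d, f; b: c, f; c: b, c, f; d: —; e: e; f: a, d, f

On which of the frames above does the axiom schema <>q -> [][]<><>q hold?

G1, G3

The schema corresponds to a generalized confluence (Geach) condition: forall x forall y forall z ((xRy & x R^2 z) -> exists w (y = w & z R^2 w)).
G1: satisfies the condition.
G2: fails — 1R0, 1R²3 but no w with 0=w and 3R²w.
G3: satisfies the condition.
G4: fails — aRa, aR²d but no w with a=w and dR²w.
Valid on: G1, G3.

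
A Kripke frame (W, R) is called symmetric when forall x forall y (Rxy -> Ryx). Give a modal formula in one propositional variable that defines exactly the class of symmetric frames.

This is symmetry; the standard corresponding axiom is B: q → □◇q.
Suppose q→□◇q is valid. Take Rxy and set V(q)={x}. Then q at x, so □◇q at x, so ◇q at y, so some z with Ryz has q; z=x, i.e. Ryx.

q → □◇q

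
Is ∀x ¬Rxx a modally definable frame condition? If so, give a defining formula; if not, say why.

No

Any modally definable frame class is closed under surjective bounded morphisms.
The 2-cycle (worlds w0,w1 with w0→w1→w0) is irreflexive, and the map sending every world to a single reflexive point • is a surjective bounded morphism (forth: every edge maps to (•,•); back: every world has a successor). So any modal formula valid on the 2-cycle is also valid on the reflexive point, which is not irreflexive.
So the class is not modally definable.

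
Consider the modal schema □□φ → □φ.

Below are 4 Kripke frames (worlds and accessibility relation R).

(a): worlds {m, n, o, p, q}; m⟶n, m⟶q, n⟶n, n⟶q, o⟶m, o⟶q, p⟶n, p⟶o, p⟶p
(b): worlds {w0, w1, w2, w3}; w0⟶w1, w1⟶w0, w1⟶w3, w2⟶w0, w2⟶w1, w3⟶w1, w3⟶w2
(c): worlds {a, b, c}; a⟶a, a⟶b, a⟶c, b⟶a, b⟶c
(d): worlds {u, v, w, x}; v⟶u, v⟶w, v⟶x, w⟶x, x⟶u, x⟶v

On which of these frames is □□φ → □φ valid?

Frame correspondent (Sahlqvist): ∀x ∀y (Rxy → ∃z (Rxz ∧ Rzy)) — i.e. density.
(a): fails — Rom but no z with Roz and Rzm.
(b): fails — Rw1w0 but no z with Rw1z and Rzw0.
(c): holds.
(d): fails — Rwx but no z with Rwz and Rzx.
Valid on: (c).

(c)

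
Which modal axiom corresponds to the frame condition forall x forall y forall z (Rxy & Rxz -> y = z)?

◇q → □q

A defining formula is ◇q → □q (the CD axiom).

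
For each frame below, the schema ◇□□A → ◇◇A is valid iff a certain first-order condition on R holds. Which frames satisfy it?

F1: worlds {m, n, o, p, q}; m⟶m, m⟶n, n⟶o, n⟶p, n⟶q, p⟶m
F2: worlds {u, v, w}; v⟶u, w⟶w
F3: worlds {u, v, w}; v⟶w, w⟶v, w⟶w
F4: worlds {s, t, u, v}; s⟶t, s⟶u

F3

The schema corresponds to a generalized confluence (Geach) condition: ∀x ∀y (xRy → ∃w (yR²w ∧ xR²w)).
F1: fails — nRo but no w with oR²w and nR²w.
F2: fails — vRu but no t with uR²t and vR²t.
F3: ✓.
F4: fails — sRt but no w with tR²w and sR²w.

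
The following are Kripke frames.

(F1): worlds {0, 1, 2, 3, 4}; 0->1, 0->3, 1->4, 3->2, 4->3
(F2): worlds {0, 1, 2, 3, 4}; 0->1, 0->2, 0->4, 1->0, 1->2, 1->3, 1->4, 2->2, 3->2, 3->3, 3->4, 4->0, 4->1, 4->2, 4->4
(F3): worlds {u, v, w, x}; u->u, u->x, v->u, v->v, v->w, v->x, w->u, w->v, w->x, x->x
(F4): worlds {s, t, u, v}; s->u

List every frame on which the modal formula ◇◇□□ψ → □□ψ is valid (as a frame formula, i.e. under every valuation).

This is the axiom for a generalized confluence (Geach) condition; its first-order frame correspondent is ∀x ∀y ∀z ((xR²y ∧ xR²z) → ∃w (yR²w ∧ z = w)).
(F1): fails — 0R²2, 0R²2 but no w with 2R²w and 2=w.
(F2): fails — 0R²2, 0R²0 but no w with 2R²w and 0=w.
(F3): fails — uR²x, uR²u but no t with xR²t and u=t.
(F4): ✓.
Valid on: (F4).

(F4)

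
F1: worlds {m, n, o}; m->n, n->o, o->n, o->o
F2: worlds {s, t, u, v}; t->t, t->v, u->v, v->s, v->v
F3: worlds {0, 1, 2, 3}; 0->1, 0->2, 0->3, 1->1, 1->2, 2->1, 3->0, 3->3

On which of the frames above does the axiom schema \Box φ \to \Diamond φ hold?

F1, F3

The schema corresponds to seriality: \forall x \exists y Rxy.
F1: ✓.
F2: fails — world s has no successor.
F3: ✓.
Valid on: F1, F3.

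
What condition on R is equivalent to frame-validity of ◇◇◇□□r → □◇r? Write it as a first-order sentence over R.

This is a Sahlqvist (Geach-type) schema ◇^3□^2r → □^1◇^1r.
Minimal-valuation argument: fix x; take any y with xR^3y and any z with xR^1z. Set V(r) to the set of worlds R-reachable from y in exactly 2 steps. Then □^2r holds at y, so the antecedent holds at x; validity forces ◇^1r at z, giving a w with zR^1w and yR^2w.
First-order correspondent: ∀x ∀y ∀z ((xR³y ∧ xRz) → ∃w (yR²w ∧ zRw)).

∀x ∀y ∀z ((xR³y ∧ xRz) → ∃w (yR²w ∧ zRw))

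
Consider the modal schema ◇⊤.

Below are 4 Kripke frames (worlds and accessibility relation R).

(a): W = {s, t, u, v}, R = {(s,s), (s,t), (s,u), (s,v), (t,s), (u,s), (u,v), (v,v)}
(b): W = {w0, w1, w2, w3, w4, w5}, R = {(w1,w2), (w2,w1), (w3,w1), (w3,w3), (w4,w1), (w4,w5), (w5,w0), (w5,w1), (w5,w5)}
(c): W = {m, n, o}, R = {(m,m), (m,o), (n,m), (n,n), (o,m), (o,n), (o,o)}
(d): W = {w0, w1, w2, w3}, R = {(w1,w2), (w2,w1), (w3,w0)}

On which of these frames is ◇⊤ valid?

Frame correspondent (Sahlqvist): ∀x ∃y Rxy — i.e. seriality.
(a): holds.
(b): fails — world w0 has no successor.
(c): holds.
(d): fails — world w0 has no successor.

(a), (c)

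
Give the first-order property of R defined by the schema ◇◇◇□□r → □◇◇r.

This is a Sahlqvist (Geach-type) schema ◇^3□^2r → □^1◇^2r.
First-order correspondent: ∀x ∀y ∀z ((xR³y ∧ xRz) → ∃w (yR²w ∧ zR²w)).

∀x ∀y ∀z ((xR³y ∧ xRz) → ∃w (yR²w ∧ zR²w))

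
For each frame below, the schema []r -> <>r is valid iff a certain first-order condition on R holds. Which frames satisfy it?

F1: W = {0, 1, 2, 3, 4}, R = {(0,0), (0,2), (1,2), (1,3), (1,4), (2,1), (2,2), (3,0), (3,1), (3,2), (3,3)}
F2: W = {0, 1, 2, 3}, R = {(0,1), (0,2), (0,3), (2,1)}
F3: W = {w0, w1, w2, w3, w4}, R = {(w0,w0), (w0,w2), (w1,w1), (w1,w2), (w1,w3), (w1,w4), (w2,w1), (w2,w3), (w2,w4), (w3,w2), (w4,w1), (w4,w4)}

F3

Frame correspondent (Sahlqvist): forall x exists y Rxy — i.e. seriality.
F1: fails — world 4 has no successor.
F2: fails — world 1 has no successor.
F3: satisfies the condition.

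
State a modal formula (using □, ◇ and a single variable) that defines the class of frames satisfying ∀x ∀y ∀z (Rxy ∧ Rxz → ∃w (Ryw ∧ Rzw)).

◇□s → □◇s

This is convergence; the standard corresponding axiom is .2: ◇□s → □◇s.
Suppose ◇□s→□◇s is valid. Take Rxy, Rxz and set V(s)={w : Ryw}. Then □s at y so ◇□s at x, so □◇s at x, so ◇s at z, giving w with Rzw and Ryw.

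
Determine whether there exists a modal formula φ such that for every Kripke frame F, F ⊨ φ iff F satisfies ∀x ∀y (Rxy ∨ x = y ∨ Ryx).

No

Modal frame validity is preserved under disjoint unions.
Take 4 disjoint single-world reflexive frames: each is trivially connected, but their disjoint union has 4 worlds with no edge between distinct components, so it is not connected.
So the class is not modally definable.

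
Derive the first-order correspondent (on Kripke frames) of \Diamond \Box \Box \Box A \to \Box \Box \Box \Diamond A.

This is a Sahlqvist (Geach-type) schema ◇^1□^3A → □^3◇^1A.
Minimal-valuation argument: fix x; take any y with xR^1y and any z with xR^3z. Set V(A) to the set of worlds R-reachable from y in exactly 3 steps. Then □^3A holds at y, so the antecedent holds at x; validity forces ◇^1A at z, giving a w with zR^1w and yR^3w.
First-order correspondent: \forall x \forall y \forall z ((xRy \wedge x R^3 z) \to \exists w (y R^3 w \wedge zRw)).

\forall x \forall y \forall z ((xRy \wedge x R^3 z) \to \exists w (y R^3 w \wedge zRw))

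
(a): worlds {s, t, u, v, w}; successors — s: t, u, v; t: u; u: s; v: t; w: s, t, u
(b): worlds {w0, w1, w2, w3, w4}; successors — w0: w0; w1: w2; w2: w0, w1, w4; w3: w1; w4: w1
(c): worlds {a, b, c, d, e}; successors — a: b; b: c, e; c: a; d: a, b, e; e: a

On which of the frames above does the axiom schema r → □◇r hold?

none

This is the axiom for symmetry; its first-order frame correspondent is ∀x ∀y (Rxy → Ryx).
(a): fails — Rwt but not Rtw.
(b): fails — Rw2w4 but not Rw4w2.
(c): fails — Rbc but not Rcb.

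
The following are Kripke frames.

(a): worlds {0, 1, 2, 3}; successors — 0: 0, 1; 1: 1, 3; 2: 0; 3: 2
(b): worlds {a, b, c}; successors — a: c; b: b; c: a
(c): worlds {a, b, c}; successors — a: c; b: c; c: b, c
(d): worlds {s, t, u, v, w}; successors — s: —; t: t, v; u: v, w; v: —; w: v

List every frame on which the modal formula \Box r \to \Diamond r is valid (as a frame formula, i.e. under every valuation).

Frame correspondent (Sahlqvist): \forall x \exists y Rxy — i.e. seriality.
(a): condition met.
(b): condition met.
(c): condition met.
(d): fails — world s has no successor.
Valid on: (a), (b), (c).

(a), (b), (c)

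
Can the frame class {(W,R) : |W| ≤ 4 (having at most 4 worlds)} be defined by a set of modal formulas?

No

Modal frame validity is preserved under disjoint unions.
Any modal formula valid on each of 5 disjoint one-world frames is valid on their disjoint union (validity is preserved under disjoint unions). Each one-world frame has |W|=1≤4, but the union has |W|=5.
So the class is not modally definable.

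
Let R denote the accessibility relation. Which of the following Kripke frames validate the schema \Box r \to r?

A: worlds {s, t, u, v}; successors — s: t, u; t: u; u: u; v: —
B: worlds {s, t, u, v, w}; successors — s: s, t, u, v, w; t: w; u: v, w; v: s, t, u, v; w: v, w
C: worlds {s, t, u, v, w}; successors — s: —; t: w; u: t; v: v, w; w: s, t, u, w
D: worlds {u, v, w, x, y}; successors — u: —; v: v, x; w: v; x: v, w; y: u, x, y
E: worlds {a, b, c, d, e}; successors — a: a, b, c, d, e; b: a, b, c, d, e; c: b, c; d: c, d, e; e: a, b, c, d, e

E

This is the axiom for reflexivity; its first-order frame correspondent is \forall x Rxx.
A: fails — world s does not see itself.
B: fails — world t does not see itself.
C: fails — world s does not see itself.
D: fails — world u does not see itself.
E: ✓.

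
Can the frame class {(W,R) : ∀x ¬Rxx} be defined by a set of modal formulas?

If a class were modally definable it would be closed under surjective bounded morphisms (Goldblatt–Thomason).
The 4-cycle (worlds s,t,u,v with s→t→u→v→s) is irreflexive, and the map sending every world to a single reflexive point • is a surjective bounded morphism (forth: every edge maps to (•,•); back: every world has a successor). So any modal formula valid on the 4-cycle is also valid on the reflexive point, which is not irreflexive.
So no modal formula (or set of formulas) defines exactly the irreflexive frames.

No — not modally definable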